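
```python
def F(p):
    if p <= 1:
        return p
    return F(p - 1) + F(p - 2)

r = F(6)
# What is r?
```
Call trace (a repeated sub-call is expanded the first time; later identical calls just restate its return value):
F(p=6)
  F(p=5)
    F(p=4)
      F(p=3)
        F(p=2)
          F(p=1)
          -> return 1
          F(p=0)
          -> return 0
        -> return 1
        F(p=1)
        -> return 1
      -> return 2
      F(p=2) -> return 1  (same call as traced above)
    -> return 3
    F(p=3) -> return 2  (same call as traced above)
  -> return 5
  F(p=4) -> return 3  (same call as traced above)
-> return 8

Final answer: 8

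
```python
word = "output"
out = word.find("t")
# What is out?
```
Trace:
  word='output'
  word='output', out=2

Final answer: 2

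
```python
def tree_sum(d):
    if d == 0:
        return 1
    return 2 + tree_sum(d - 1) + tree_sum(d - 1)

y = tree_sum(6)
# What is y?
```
Call trace (a repeated sub-call is expanded the first time; later identical calls just restate its return value):
tree_sum(d=6)
  tree_sum(d=5)
    tree_sum(d=4)
      tree_sum(d=3)
        tree_sum(d=2)
          tree_sum(d=1)
            tree_sum(d=0)
            -> return 1
            tree_sum(d=0)
            -> return 1
          -> return 4
          tree_sum(d=1) -> return 4  (same call as traced above)
        -> return 10
        tree_sum(d=2) -> return 10  (same call as traced above)
      -> return 22
      tree_sum(d=3) -> return 22  (same call as traced above)
    -> return 46
    tree_sum(d=4) -> return 46  (same call as traced above)
  -> return 94
  tree_sum(d=5) -> return 94  (same call as traced above)
-> return 190

Final answer: 190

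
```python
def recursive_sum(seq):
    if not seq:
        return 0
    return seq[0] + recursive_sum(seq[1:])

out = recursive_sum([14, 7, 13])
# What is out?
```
Call trace:
recursive_sum(seq=[14, 7, 13])
  recursive_sum(seq=[7, 13])
    recursive_sum(seq=[13])
      recursive_sum(seq=[])
      -> return 0
    -> return 13
  -> return 20
-> return 34

Final answer: 34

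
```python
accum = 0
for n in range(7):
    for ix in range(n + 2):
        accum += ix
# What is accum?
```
Trace:
  accum=0
  accum=0, n=0, ix=0
  accum=1, n=0, ix=1
  accum=1, n=1, ix=0
  accum=2, n=1, ix=1
  accum=4, n=1, ix=2
  accum=4, n=2, ix=0
  accum=5, n=2, ix=1
  accum=7, n=2, ix=2
  accum=10, n=2, ix=3
  accum=10, n=3, ix=0
  accum=11, n=3, ix=1
  accum=13, n=3, ix=2
  accum=16, n=3, ix=3
  accum=20, n=3, ix=4
  accum=20, n=4, ix=0
  accum=21, n=4, ix=1
  accum=23, n=4, ix=2
  accum=26, n=4, ix=3
  accum=30, n=4, ix=4
  accum=35, n=4, ix=5
  accum=35, n=5, ix=0
  accum=36, n=5, ix=1
  accum=38, n=5, ix=2
  accum=41, n=5, ix=3
  accum=45, n=5, ix=4
  accum=50, n=5, ix=5
  accum=56, n=5, ix=6
  accum=56, n=6, ix=0
  accum=57, n=6, ix=1
  accum=59, n=6, ix=2
  accum=62, n=6, ix=3
  accum=66, n=6, ix=4
  accum=71, n=6, ix=5
  accum=77, n=6, ix=6
  accum=84, n=6, ix=7

Final answer: 84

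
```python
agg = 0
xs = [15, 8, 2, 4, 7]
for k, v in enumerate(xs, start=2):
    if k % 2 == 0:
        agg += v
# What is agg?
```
Trace:
  agg=0
  agg=15, k=2, v=15
  agg=15, k=3, v=8
  agg=17, k=4, v=2
  agg=17, k=5, v=4
  agg=24, k=6, v=7

Final answer: 24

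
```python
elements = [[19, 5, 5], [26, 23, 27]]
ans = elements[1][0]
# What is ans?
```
Trace:
  elements=[[19, 5, 5], [26, 23, 27]]
  elements=[[19, 5, 5], [26, 23, 27]], ans=26

Final answer: 26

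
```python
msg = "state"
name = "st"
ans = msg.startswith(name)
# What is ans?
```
Trace:
  msg='state'
  msg='state', name='st'
  msg='state', name='st', ans=True

Final answer: True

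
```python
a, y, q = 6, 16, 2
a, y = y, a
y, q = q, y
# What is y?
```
Trace:
  a=6, y=16, q=2
  a=16, y=6, q=2
  a=16, y=2, q=6

Final answer: 2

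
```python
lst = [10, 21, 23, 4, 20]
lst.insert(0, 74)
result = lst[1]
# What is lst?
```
Trace:
  lst=[10, 21, 23, 4, 20]
  lst=[74, 10, 21, 23, 4, 20]
  lst=[74, 10, 21, 23, 4, 20], result=10

Final answer: [74, 10, 21, 23, 4, 20]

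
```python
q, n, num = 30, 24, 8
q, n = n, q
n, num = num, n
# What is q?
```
Trace:
  q=30, n=24, num=8
  q=24, n=30, num=8
  q=24, n=8, num=30

Final answer: 24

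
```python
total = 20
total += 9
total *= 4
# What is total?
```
Trace:
  total=20
  total=29
  total=116

Final answer: 116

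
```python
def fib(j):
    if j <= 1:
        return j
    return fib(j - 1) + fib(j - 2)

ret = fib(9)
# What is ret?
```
Call trace (a repeated sub-call is expanded the first time; later identical calls just restate its return value):
fib(j=9)
  fib(j=8)
    fib(j=7)
      fib(j=6)
        fib(j=5)
          fib(j=4)
            fib(j=3)
              fib(j=2)
                fib(j=1)
                -> return 1
                fib(j=0)
                -> return 0
              -> return 1
              fib(j=1)
              -> return 1
            -> return 2
            fib(j=2) -> return 1  (same call as traced above)
          -> return 3
          fib(j=3) -> return 2  (same call as traced above)
        -> return 5
        fib(j=4) -> return 3  (same call as traced above)
      -> return 8
      fib(j=5) -> return 5  (same call as traced above)
    -> return 13
    fib(j=6) -> return 8  (same call as traced above)
  -> return 21
  fib(j=7) -> return 13  (same call as traced above)
-> return 34

Final answer: 34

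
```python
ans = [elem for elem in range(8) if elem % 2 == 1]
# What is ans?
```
Trace:
  elem=0
  elem=1
  elem=2
  elem=3
  elem=4
  elem=5
  elem=6
  elem=7
  ans=[1, 3, 5, 7]

Final answer: [1, 3, 5, 7]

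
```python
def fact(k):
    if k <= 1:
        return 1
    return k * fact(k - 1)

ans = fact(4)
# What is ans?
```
Call trace:
fact(k=4)
  fact(k=3)
    fact(k=2)
      fact(k=1)
      -> return 1
    -> return 2
  -> return 6
-> return 24

Final answer: 24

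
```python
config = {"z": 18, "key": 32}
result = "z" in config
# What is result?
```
Trace:
  config={'z': 18, 'key': 32}
  config={'z': 18, 'key': 32}, result=True

Final answer: True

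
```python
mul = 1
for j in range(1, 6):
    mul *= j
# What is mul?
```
Trace:
  mul=1
  mul=1, j=1
  mul=2, j=2
  mul=6, j=3
  mul=24, j=4
  mul=120, j=5

Final answer: 120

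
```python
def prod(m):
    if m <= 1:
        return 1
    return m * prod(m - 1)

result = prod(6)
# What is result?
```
Call trace:
prod(m=6)
  prod(m=5)
    prod(m=4)
      prod(m=3)
        prod(m=2)
          prod(m=1)
          -> return 1
        -> return 2
      -> return 6
    -> return 24
  -> return 120
-> return 720

Final answer: 720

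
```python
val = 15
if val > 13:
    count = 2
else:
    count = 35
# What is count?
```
Trace:
  val=15
  val=15, count=2

Final answer: 2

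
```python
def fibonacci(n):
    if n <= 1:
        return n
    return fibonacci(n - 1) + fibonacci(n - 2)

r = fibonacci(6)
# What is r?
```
Call trace (a repeated sub-call is expanded the first time; later identical calls just restate its return value):
fibonacci(n=6)
  fibonacci(n=5)
    fibonacci(n=4)
      fibonacci(n=3)
        fibonacci(n=2)
          fibonacci(n=1)
          -> return 1
          fibonacci(n=0)
          -> return 0
        -> return 1
        fibonacci(n=1)
        -> return 1
      -> return 2
      fibonacci(n=2) -> return 1  (same call as traced above)
    -> return 3
    fibonacci(n=3) -> return 2  (same call as traced above)
  -> return 5
  fibonacci(n=4) -> return 3  (same call as traced above)
-> return 8

Final answer: 8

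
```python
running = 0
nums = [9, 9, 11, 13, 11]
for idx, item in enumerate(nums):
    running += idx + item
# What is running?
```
Trace:
  running=0
  running=9, idx=0, item=9
  running=19, idx=1, item=9
  running=32, idx=2, item=11
  running=48, idx=3, item=13
  running=63, idx=4, item=11

Final answer: 63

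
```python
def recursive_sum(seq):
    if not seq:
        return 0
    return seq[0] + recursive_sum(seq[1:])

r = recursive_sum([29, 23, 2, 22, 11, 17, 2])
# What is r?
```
Call trace:
recursive_sum(seq=[29, 23, 2, 22, 11, 17, 2])
  recursive_sum(seq=[23, 2, 22, 11, 17, 2])
    recursive_sum(seq=[2, 22, 11, 17, 2])
      recursive_sum(seq=[22, 11, 17, 2])
        recursive_sum(seq=[11, 17, 2])
          recursive_sum(seq=[17, 2])
            recursive_sum(seq=[2])
              recursive_sum(seq=[])
              -> return 0
            -> return 2
          -> return 19
        -> return 30
      -> return 52
    -> return 54
  -> return 77
-> return 106

Final answer: 106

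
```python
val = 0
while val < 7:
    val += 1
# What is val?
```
Trace:
  val=0
  val=1
  val=2
  val=3
  val=4
  val=5
  val=6
  val=7

Final answer: 7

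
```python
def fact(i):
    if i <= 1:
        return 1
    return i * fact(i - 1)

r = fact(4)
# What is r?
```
Call trace:
fact(i=4)
  fact(i=3)
    fact(i=2)
      fact(i=1)
      -> return 1
    -> return 2
  -> return 6
-> return 24

Final answer: 24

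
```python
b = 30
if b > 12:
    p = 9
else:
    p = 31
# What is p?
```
Trace:
  b=30
  b=30, p=9

Final answer: 9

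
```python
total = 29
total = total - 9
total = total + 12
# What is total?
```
Trace:
  total=29
  total=20
  total=32

Final answer: 32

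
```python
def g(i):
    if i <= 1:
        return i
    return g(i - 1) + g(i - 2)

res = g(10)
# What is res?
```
Call trace (a repeated sub-call is expanded the first time; later identical calls just restate its return value):
g(i=10)
  g(i=9)
    g(i=8)
      g(i=7)
        g(i=6)
          g(i=5)
            g(i=4)
              g(i=3)
                g(i=2)
                  g(i=1)
                  -> return 1
                  g(i=0)
                  -> return 0
                -> return 1
                g(i=1)
                -> return 1
              -> return 2
              g(i=2) -> return 1  (same call as traced above)
            -> return 3
            g(i=3) -> return 2  (same call as traced above)
          -> return 5
          g(i=4) -> return 3  (same call as traced above)
        -> return 8
        g(i=5) -> return 5  (same call as traced above)
      -> return 13
      g(i=6) -> return 8  (same call as traced above)
    -> return 21
    g(i=7) -> return 13  (same call as traced above)
  -> return 34
  g(i=8) -> return 21  (same call as traced above)
-> return 55

Final answer: 55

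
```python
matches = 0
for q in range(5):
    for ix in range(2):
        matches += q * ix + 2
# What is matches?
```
Trace:
  matches=0
  matches=2, q=0, ix=0
  matches=4, q=0, ix=1
  matches=6, q=1, ix=0
  matches=9, q=1, ix=1
  matches=11, q=2, ix=0
  matches=15, q=2, ix=1
  matches=17, q=3, ix=0
  matches=22, q=3, ix=1
  matches=24, q=4, ix=0
  matches=30, q=4, ix=1

Final answer: 30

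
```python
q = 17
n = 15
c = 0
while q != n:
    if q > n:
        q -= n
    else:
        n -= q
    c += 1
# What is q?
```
Trace:
  q=17
  q=17, n=15
  q=17, n=15, c=0
  q=2, n=15, c=1
  q=2, n=13, c=2
  q=2, n=11, c=3
  q=2, n=9, c=4
  q=2, n=7, c=5
  q=2, n=5, c=6
  q=2, n=3, c=7
  q=2, n=1, c=8
  q=1, n=1, c=9

Final answer: 1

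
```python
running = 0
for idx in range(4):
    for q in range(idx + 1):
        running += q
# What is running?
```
Trace:
  running=0
  running=0, idx=0, q=0
  running=0, idx=1, q=0
  running=1, idx=1, q=1
  running=1, idx=2, q=0
  running=2, idx=2, q=1
  running=4, idx=2, q=2
  running=4, idx=3, q=0
  running=5, idx=3, q=1
  running=7, idx=3, q=2
  running=10, idx=3, q=3

Final answer: 10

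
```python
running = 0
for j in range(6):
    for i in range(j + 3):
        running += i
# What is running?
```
Trace:
  running=0
  running=0, j=0, i=0
  running=1, j=0, i=1
  running=3, j=0, i=2
  running=3, j=1, i=0
  running=4, j=1, i=1
  running=6, j=1, i=2
  running=9, j=1, i=3
  running=9, j=2, i=0
  running=10, j=2, i=1
  running=12, j=2, i=2
  running=15, j=2, i=3
  running=19, j=2, i=4
  running=19, j=3, i=0
  running=20, j=3, i=1
  running=22, j=3, i=2
  running=25, j=3, i=3
  running=29, j=3, i=4
  running=34, j=3, i=5
  running=34, j=4, i=0
  running=35, j=4, i=1
  running=37, j=4, i=2
  running=40, j=4, i=3
  running=44, j=4, i=4
  running=49, j=4, i=5
  running=55, j=4, i=6
  running=55, j=5, i=0
  running=56, j=5, i=1
  running=58, j=5, i=2
  running=61, j=5, i=3
  running=65, j=5, i=4
  running=70, j=5, i=5
  running=76, j=5, i=6
  running=83, j=5, i=7

Final answer: 83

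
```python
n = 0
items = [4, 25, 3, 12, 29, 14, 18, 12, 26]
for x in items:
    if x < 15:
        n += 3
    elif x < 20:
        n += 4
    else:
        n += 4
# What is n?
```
Trace:
  n=0
  n=3, x=4
  n=7, x=25
  n=10, x=3
  n=13, x=12
  n=17, x=29
  n=20, x=14
  n=24, x=18
  n=27, x=12
  n=31, x=26

Final answer: 31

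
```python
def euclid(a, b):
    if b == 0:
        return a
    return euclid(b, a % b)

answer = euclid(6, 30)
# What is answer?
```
Call trace:
euclid(a=6, b=30)
  euclid(a=30, b=6)
    euclid(a=6, b=0)
    -> return 6
  -> return 6
-> return 6

Final answer: 6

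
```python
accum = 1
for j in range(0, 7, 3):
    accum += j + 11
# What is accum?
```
Trace:
  accum=1
  accum=12, j=0
  accum=26, j=3
  accum=43, j=6

Final answer: 43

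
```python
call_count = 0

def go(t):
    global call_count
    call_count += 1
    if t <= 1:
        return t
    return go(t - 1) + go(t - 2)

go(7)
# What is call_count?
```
Call trace (a repeated sub-call is expanded the first time; later identical calls just restate its return value):
go(t=7)
  go(t=6)
    go(t=5)
      go(t=4)
        go(t=3)
          go(t=2)
            go(t=1)
            -> return 1
            go(t=0)
            -> return 0
          -> return 1
          go(t=1)
          -> return 1
        -> return 2
        go(t=2) -> return 1  (same call as traced above)
      -> return 3
      go(t=3) -> return 2  (same call as traced above)
    -> return 5
    go(t=4) -> return 3  (same call as traced above)
  -> return 8
  go(t=5) -> return 5  (same call as traced above)
-> return 13

call_count is incremented once per call, so count the calls in each subtree. Let C(t) = number of calls made by go(t).
C(0) = C(1) = 1 (base case, no recursion); C(t) = 1 + C(t - 1) + C(t - 2) otherwise.
C(2) = 1 + C(1) + C(0) = 1 + 1 + 1 = 3
C(3) = 1 + C(2) + C(1) = 1 + 3 + 1 = 5
C(4) = 1 + C(3) + C(2) = 1 + 5 + 3 = 9
C(5) = 1 + C(4) + C(3) = 1 + 9 + 5 = 15
C(6) = 1 + C(5) + C(4) = 1 + 15 + 9 = 25
C(7) = 1 + C(6) + C(5) = 1 + 25 + 15 = 41
call_count = C(7) = 41

Final answer: 41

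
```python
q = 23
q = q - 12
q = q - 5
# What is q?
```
Trace:
  q=23
  q=11
  q=6

Final answer: 6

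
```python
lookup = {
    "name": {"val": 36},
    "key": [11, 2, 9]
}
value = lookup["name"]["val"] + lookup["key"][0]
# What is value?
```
Trace:
  lookup={'name': {'val': 36}, 'key': [11, 2, 9]}
  lookup={'name': {'val': 36}, 'key': [11, 2, 9]}, value=47

Final answer: 47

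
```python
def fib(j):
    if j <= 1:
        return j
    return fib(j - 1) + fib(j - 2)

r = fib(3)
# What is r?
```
Call trace:
fib(j=3)
  fib(j=2)
    fib(j=1)
    -> return 1
    fib(j=0)
    -> return 0
  -> return 1
  fib(j=1)
  -> return 1
-> return 2

Final answer: 2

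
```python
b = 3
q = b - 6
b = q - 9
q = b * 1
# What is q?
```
Trace:
  b=3
  b=3, q=-3
  b=-12, q=-3
  b=-12, q=-12

Final answer: -12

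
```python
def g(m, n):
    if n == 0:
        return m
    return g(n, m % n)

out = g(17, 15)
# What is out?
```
Call trace:
g(m=17, n=15)
  g(m=15, n=2)
    g(m=2, n=1)
      g(m=1, n=0)
      -> return 1
    -> return 1
  -> return 1
-> return 1

Final answer: 1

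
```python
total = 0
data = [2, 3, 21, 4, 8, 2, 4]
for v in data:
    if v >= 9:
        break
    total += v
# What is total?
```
Trace:
  total=0
  total=2, v=2
  total=5, v=3
  total=5, v=21

Final answer: 5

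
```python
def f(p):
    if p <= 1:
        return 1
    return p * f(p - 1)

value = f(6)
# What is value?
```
Call trace:
f(p=6)
  f(p=5)
    f(p=4)
      f(p=3)
        f(p=2)
          f(p=1)
          -> return 1
        -> return 2
      -> return 6
    -> return 24
  -> return 120
-> return 720

Final answer: 720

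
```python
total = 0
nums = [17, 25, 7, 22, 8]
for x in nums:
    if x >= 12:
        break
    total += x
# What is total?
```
Trace:
  total=0
  total=0, x=17

Final answer: 0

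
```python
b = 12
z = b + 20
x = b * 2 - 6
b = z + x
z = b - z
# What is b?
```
Trace:
  b=12
  b=12, z=32
  b=12, z=32, x=18
  b=50, z=32, x=18
  b=50, z=18, x=18

Final answer: 50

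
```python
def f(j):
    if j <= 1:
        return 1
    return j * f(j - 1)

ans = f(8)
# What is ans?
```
Call trace:
f(j=8)
  f(j=7)
    f(j=6)
      f(j=5)
        f(j=4)
          f(j=3)
            f(j=2)
              f(j=1)
              -> return 1
            -> return 2
          -> return 6
        -> return 24
      -> return 120
    -> return 720
  -> return 5040
-> return 40320

Final answer: 40320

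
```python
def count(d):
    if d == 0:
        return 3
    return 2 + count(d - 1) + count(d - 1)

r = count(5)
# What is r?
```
Call trace (a repeated sub-call is expanded the first time; later identical calls just restate its return value):
count(d=5)
  count(d=4)
    count(d=3)
      count(d=2)
        count(d=1)
          count(d=0)
          -> return 3
          count(d=0)
          -> return 3
        -> return 8
        count(d=1) -> return 8  (same call as traced above)
      -> return 18
      count(d=2) -> return 18  (same call as traced above)
    -> return 38
    count(d=3) -> return 38  (same call as traced above)
  -> return 78
  count(d=4) -> return 78  (same call as traced above)
-> return 158

Final answer: 158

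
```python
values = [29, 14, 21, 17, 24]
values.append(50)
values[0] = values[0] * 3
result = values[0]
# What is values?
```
Trace:
  values=[29, 14, 21, 17, 24]
  values=[29, 14, 21, 17, 24, 50]
  values=[87, 14, 21, 17, 24, 50]
  values=[87, 14, 21, 17, 24, 50], result=87

Final answer: [87, 14, 21, 17, 24, 50]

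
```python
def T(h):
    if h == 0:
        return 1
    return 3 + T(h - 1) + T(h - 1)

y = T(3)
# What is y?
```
Call trace (a repeated sub-call is expanded the first time; later identical calls just restate its return value):
T(h=3)
  T(h=2)
    T(h=1)
      T(h=0)
      -> return 1
      T(h=0)
      -> return 1
    -> return 5
    T(h=1) -> return 5  (same call as traced above)
  -> return 13
  T(h=2) -> return 13  (same call as traced above)
-> return 29

Final answer: 29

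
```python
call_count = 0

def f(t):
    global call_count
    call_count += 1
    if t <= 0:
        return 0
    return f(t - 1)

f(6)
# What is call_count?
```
Call trace:
f(t=6)
  f(t=5)
    f(t=4)
      f(t=3)
        f(t=2)
          f(t=1)
            f(t=0)
            -> return 0
          -> return 0
        -> return 0
      -> return 0
    -> return 0
  -> return 0
-> return 0

call_count is incremented once per call. f is entered once for each t = 6, 5, 4, 3, 2, 1, 0 (the t <= 0 call returns without recursing), i.e. 6 + 1 calls.
call_count = 7

Final answer: 7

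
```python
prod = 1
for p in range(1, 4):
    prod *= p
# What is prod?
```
Trace:
  prod=1
  prod=1, p=1
  prod=2, p=2
  prod=6, p=3

Final answer: 6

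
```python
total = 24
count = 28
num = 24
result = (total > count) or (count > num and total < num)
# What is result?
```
Trace:
  total=24
  total=24, count=28
  total=24, count=28, num=24
  total=24, count=28, num=24, result=False

Final answer: False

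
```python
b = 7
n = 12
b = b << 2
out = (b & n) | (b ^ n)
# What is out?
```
Trace:
  b=7
  b=7, n=12
  b=28, n=12
  b=28, n=12, out=28

Final answer: 28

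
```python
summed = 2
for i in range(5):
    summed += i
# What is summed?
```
Trace:
  summed=2
  summed=2, i=0
  summed=3, i=1
  summed=5, i=2
  summed=8, i=3
  summed=12, i=4

Final answer: 12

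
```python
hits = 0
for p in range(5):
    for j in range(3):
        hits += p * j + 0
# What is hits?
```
Trace:
  hits=0
  hits=0, p=0, j=0
  hits=0, p=0, j=1
  hits=0, p=0, j=2
  hits=0, p=1, j=0
  hits=1, p=1, j=1
  hits=3, p=1, j=2
  hits=3, p=2, j=0
  hits=5, p=2, j=1
  hits=9, p=2, j=2
  hits=9, p=3, j=0
  hits=12, p=3, j=1
  hits=18, p=3, j=2
  hits=18, p=4, j=0
  hits=22, p=4, j=1
  hits=30, p=4, j=2

Final answer: 30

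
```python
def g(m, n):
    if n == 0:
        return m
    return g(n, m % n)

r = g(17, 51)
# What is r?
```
Call trace:
g(m=17, n=51)
  g(m=51, n=17)
    g(m=17, n=0)
    -> return 17
  -> return 17
-> return 17

Final answer: 17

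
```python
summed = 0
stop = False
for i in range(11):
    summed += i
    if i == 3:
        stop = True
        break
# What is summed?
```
Trace:
  summed=0
  summed=0, stop=False
  summed=0, stop=False, i=0
  summed=1, stop=False, i=1
  summed=3, stop=False, i=2
  summed=6, stop=True, i=3

Final answer: 6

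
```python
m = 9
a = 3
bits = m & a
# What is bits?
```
Trace:
  m=9
  m=9, a=3
  m=9, a=3, bits=1

Final answer: 1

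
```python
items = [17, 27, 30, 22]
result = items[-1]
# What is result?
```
Trace:
  items=[17, 27, 30, 22]
  items=[17, 27, 30, 22], result=22

Final answer: 22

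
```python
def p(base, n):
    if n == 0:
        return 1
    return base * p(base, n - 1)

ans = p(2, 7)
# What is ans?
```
Call trace:
p(base=2, n=7)
  p(base=2, n=6)
    p(base=2, n=5)
      p(base=2, n=4)
        p(base=2, n=3)
          p(base=2, n=2)
            p(base=2, n=1)
              p(base=2, n=0)
              -> return 1
            -> return 2
          -> return 4
        -> return 8
      -> return 16
    -> return 32
  -> return 64
-> return 128

Final answer: 128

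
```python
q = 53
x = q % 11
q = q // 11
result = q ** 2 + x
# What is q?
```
Trace:
  q=53
  q=53, x=9
  q=4, x=9
  q=4, x=9, result=25

Final answer: 4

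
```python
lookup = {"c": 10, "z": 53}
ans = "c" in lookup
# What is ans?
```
Trace:
  lookup={'c': 10, 'z': 53}
  lookup={'c': 10, 'z': 53}, ans=True

Final answer: True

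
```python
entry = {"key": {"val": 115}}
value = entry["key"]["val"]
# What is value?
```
Trace:
  entry={'key': {'val': 115}}
  entry={'key': {'val': 115}}, value=115

Final answer: 115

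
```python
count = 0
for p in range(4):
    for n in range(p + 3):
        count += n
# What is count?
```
Trace:
  count=0
  count=0, p=0, n=0
  count=1, p=0, n=1
  count=3, p=0, n=2
  count=3, p=1, n=0
  count=4, p=1, n=1
  count=6, p=1, n=2
  count=9, p=1, n=3
  count=9, p=2, n=0
  count=10, p=2, n=1
  count=12, p=2, n=2
  count=15, p=2, n=3
  count=19, p=2, n=4
  count=19, p=3, n=0
  count=20, p=3, n=1
  count=22, p=3, n=2
  count=25, p=3, n=3
  count=29, p=3, n=4
  count=34, p=3, n=5

Final answer: 34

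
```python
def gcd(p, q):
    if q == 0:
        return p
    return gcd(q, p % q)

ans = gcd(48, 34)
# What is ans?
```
Call trace:
gcd(p=48, q=34)
  gcd(p=34, q=14)
    gcd(p=14, q=6)
      gcd(p=6, q=2)
        gcd(p=2, q=0)
        -> return 2
      -> return 2
    -> return 2
  -> return 2
-> return 2

Final answer: 2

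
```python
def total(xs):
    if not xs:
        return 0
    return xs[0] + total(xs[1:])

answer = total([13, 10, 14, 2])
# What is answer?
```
Call trace:
total(xs=[13, 10, 14, 2])
  total(xs=[10, 14, 2])
    total(xs=[14, 2])
      total(xs=[2])
        total(xs=[])
        -> return 0
      -> return 2
    -> return 16
  -> return 26
-> return 39

Final answer: 39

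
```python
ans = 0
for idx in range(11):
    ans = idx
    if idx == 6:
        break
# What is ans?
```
Trace:
  ans=0
  ans=0, idx=0
  ans=1, idx=1
  ans=2, idx=2
  ans=3, idx=3
  ans=4, idx=4
  ans=5, idx=5
  ans=6, idx=6

Final answer: 6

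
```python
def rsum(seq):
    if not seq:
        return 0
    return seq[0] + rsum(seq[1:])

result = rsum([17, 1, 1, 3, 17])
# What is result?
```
Call trace:
rsum(seq=[17, 1, 1, 3, 17])
  rsum(seq=[1, 1, 3, 17])
    rsum(seq=[1, 3, 17])
      rsum(seq=[3, 17])
        rsum(seq=[17])
          rsum(seq=[])
          -> return 0
        -> return 17
      -> return 20
    -> return 21
  -> return 22
-> return 39

Final answer: 39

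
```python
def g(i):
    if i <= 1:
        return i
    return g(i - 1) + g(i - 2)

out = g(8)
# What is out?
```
Call trace (a repeated sub-call is expanded the first time; later identical calls just restate its return value):
g(i=8)
  g(i=7)
    g(i=6)
      g(i=5)
        g(i=4)
          g(i=3)
            g(i=2)
              g(i=1)
              -> return 1
              g(i=0)
              -> return 0
            -> return 1
            g(i=1)
            -> return 1
          -> return 2
          g(i=2) -> return 1  (same call as traced above)
        -> return 3
        g(i=3) -> return 2  (same call as traced above)
      -> return 5
      g(i=4) -> return 3  (same call as traced above)
    -> return 8
    g(i=5) -> return 5  (same call as traced above)
  -> return 13
  g(i=6) -> return 8  (same call as traced above)
-> return 21

Final answer: 21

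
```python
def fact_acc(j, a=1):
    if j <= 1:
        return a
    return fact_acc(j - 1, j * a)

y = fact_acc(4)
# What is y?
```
Call trace:
fact_acc(j=4, a=1)
  fact_acc(j=3, a=4)
    fact_acc(j=2, a=12)
      fact_acc(j=1, a=24)
      -> return 24
    -> return 24
  -> return 24
-> return 24

Final answer: 24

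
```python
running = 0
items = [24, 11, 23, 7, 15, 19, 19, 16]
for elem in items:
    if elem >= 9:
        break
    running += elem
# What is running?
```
Trace:
  running=0
  running=0, elem=24

Final answer: 0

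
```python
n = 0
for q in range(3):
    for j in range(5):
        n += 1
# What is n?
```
Trace:
  n=0
  n=1, q=0, j=0
  n=2, q=0, j=1
  n=3, q=0, j=2
  n=4, q=0, j=3
  n=5, q=0, j=4
  n=6, q=1, j=0
  n=7, q=1, j=1
  n=8, q=1, j=2
  n=9, q=1, j=3
  n=10, q=1, j=4
  n=11, q=2, j=0
  n=12, q=2, j=1
  n=13, q=2, j=2
  n=14, q=2, j=3
  n=15, q=2, j=4

Final answer: 15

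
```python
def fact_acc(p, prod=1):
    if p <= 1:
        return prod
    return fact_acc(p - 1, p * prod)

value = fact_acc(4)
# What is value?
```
Call trace:
fact_acc(p=4, prod=1)
  fact_acc(p=3, prod=4)
    fact_acc(p=2, prod=12)
      fact_acc(p=1, prod=24)
      -> return 24
    -> return 24
  -> return 24
-> return 24

Final answer: 24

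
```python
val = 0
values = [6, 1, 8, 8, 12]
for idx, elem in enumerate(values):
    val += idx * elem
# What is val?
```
Trace:
  val=0
  val=0, idx=0, elem=6
  val=1, idx=1, elem=1
  val=17, idx=2, elem=8
  val=41, idx=3, elem=8
  val=89, idx=4, elem=12

Final answer: 89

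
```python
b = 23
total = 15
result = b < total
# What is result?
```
Trace:
  b=23
  b=23, total=15
  b=23, total=15, result=False

Final answer: False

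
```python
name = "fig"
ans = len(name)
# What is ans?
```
Trace:
  name='fig'
  name='fig', ans=3

Final answer: 3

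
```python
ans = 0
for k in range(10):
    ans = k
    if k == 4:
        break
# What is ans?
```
Trace:
  ans=0
  ans=0, k=0
  ans=1, k=1
  ans=2, k=2
  ans=3, k=3
  ans=4, k=4

Final answer: 4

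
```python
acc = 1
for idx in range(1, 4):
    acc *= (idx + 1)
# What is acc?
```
Trace:
  acc=1
  acc=2, idx=1
  acc=6, idx=2
  acc=24, idx=3

Final answer: 24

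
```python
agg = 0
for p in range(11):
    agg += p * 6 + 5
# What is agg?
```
Trace:
  agg=0
  agg=5, p=0
  agg=16, p=1
  agg=33, p=2
  agg=56, p=3
  agg=85, p=4
  agg=120, p=5
  agg=161, p=6
  agg=208, p=7
  agg=261, p=8
  agg=320, p=9
  agg=385, p=10

Final answer: 385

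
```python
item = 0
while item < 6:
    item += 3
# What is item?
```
Trace:
  item=0
  item=3
  item=6

Final answer: 6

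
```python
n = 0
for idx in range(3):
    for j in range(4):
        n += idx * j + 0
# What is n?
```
Trace:
  n=0
  n=0, idx=0, j=0
  n=0, idx=0, j=1
  n=0, idx=0, j=2
  n=0, idx=0, j=3
  n=0, idx=1, j=0
  n=1, idx=1, j=1
  n=3, idx=1, j=2
  n=6, idx=1, j=3
  n=6, idx=2, j=0
  n=8, idx=2, j=1
  n=12, idx=2, j=2
  n=18, idx=2, j=3

Final answer: 18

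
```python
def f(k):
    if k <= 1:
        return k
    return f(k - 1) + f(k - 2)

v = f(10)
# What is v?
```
Call trace (a repeated sub-call is expanded the first time; later identical calls just restate its return value):
f(k=10)
  f(k=9)
    f(k=8)
      f(k=7)
        f(k=6)
          f(k=5)
            f(k=4)
              f(k=3)
                f(k=2)
                  f(k=1)
                  -> return 1
                  f(k=0)
                  -> return 0
                -> return 1
                f(k=1)
                -> return 1
              -> return 2
              f(k=2) -> return 1  (same call as traced above)
            -> return 3
            f(k=3) -> return 2  (same call as traced above)
          -> return 5
          f(k=4) -> return 3  (same call as traced above)
        -> return 8
        f(k=5) -> return 5  (same call as traced above)
      -> return 13
      f(k=6) -> return 8  (same call as traced above)
    -> return 21
    f(k=7) -> return 13  (same call as traced above)
  -> return 34
  f(k=8) -> return 21  (same call as traced above)
-> return 55

Final answer: 55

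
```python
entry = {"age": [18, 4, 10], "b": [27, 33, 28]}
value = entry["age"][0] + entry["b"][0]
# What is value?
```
Trace:
  entry={'age': [18, 4, 10], 'b': [27, 33, 28]}
  entry={'age': [18, 4, 10], 'b': [27, 33, 28]}, value=45

Final answer: 45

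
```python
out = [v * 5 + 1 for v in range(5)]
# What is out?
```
Trace:
  v=0
  v=1
  v=2
  v=3
  v=4
  out=[1, 6, 11, 16, 21]

Final answer: [1, 6, 11, 16, 21]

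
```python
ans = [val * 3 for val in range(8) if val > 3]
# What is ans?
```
Trace:
  val=0
  val=1
  val=2
  val=3
  val=4
  val=5
  val=6
  val=7
  ans=[12, 15, 18, 21]

Final answer: [12, 15, 18, 21]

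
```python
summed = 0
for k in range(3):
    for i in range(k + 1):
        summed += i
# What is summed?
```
Trace:
  summed=0
  summed=0, k=0, i=0
  summed=0, k=1, i=0
  summed=1, k=1, i=1
  summed=1, k=2, i=0
  summed=2, k=2, i=1
  summed=4, k=2, i=2

Final answer: 4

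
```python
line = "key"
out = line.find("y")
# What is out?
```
Trace:
  line='key'
  line='key', out=2

Final answer: 2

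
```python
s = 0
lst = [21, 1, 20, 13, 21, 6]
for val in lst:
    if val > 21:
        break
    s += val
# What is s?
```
Trace:
  s=0
  s=21, val=21
  s=22, val=1
  s=42, val=20
  s=55, val=13
  s=76, val=21
  s=82, val=6

Final answer: 82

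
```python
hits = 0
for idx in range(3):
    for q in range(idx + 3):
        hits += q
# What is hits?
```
Trace:
  hits=0
  hits=0, idx=0, q=0
  hits=1, idx=0, q=1
  hits=3, idx=0, q=2
  hits=3, idx=1, q=0
  hits=4, idx=1, q=1
  hits=6, idx=1, q=2
  hits=9, idx=1, q=3
  hits=9, idx=2, q=0
  hits=10, idx=2, q=1
  hits=12, idx=2, q=2
  hits=15, idx=2, q=3
  hits=19, idx=2, q=4

Final answer: 19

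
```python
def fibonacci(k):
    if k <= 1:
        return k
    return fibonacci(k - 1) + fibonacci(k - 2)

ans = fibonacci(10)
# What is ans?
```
Call trace (a repeated sub-call is expanded the first time; later identical calls just restate its return value):
fibonacci(k=10)
  fibonacci(k=9)
    fibonacci(k=8)
      fibonacci(k=7)
        fibonacci(k=6)
          fibonacci(k=5)
            fibonacci(k=4)
              fibonacci(k=3)
                fibonacci(k=2)
                  fibonacci(k=1)
                  -> return 1
                  fibonacci(k=0)
                  -> return 0
                -> return 1
                fibonacci(k=1)
                -> return 1
              -> return 2
              fibonacci(k=2) -> return 1  (same call as traced above)
            -> return 3
            fibonacci(k=3) -> return 2  (same call as traced above)
          -> return 5
          fibonacci(k=4) -> return 3  (same call as traced above)
        -> return 8
        fibonacci(k=5) -> return 5  (same call as traced above)
      -> return 13
      fibonacci(k=6) -> return 8  (same call as traced above)
    -> return 21
    fibonacci(k=7) -> return 13  (same call as traced above)
  -> return 34
  fibonacci(k=8) -> return 21  (same call as traced above)
-> return 55

Final answer: 55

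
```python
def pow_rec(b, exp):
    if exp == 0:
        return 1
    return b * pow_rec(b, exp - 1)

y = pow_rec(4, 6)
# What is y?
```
Call trace:
pow_rec(b=4, exp=6)
  pow_rec(b=4, exp=5)
    pow_rec(b=4, exp=4)
      pow_rec(b=4, exp=3)
        pow_rec(b=4, exp=2)
          pow_rec(b=4, exp=1)
            pow_rec(b=4, exp=0)
            -> return 1
          -> return 4
        -> return 16
      -> return 64
    -> return 256
  -> return 1024
-> return 4096

Final answer: 4096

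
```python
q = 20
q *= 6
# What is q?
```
Trace:
  q=20
  q=120

Final answer: 120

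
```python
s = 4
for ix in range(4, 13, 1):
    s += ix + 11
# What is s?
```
Trace:
  s=4
  s=19, ix=4
  s=35, ix=5
  s=52, ix=6
  s=70, ix=7
  s=89, ix=8
  s=109, ix=9
  s=130, ix=10
  s=152, ix=11
  s=175, ix=12

Final answer: 175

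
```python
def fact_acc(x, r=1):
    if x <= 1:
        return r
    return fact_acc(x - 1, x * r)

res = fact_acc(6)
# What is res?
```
Call trace:
fact_acc(x=6, r=1)
  fact_acc(x=5, r=6)
    fact_acc(x=4, r=30)
      fact_acc(x=3, r=120)
        fact_acc(x=2, r=360)
          fact_acc(x=1, r=720)
          -> return 720
        -> return 720
      -> return 720
    -> return 720
  -> return 720
-> return 720

Final answer: 720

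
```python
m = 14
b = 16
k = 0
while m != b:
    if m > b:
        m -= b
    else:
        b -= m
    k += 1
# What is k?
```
Trace:
  m=14
  m=14, b=16
  m=14, b=16, k=0
  m=14, b=2, k=1
  m=12, b=2, k=2
  m=10, b=2, k=3
  m=8, b=2, k=4
  m=6, b=2, k=5
  m=4, b=2, k=6
  m=2, b=2, k=7

Final answer: 7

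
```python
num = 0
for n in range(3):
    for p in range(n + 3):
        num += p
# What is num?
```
Trace:
  num=0
  num=0, n=0, p=0
  num=1, n=0, p=1
  num=3, n=0, p=2
  num=3, n=1, p=0
  num=4, n=1, p=1
  num=6, n=1, p=2
  num=9, n=1, p=3
  num=9, n=2, p=0
  num=10, n=2, p=1
  num=12, n=2, p=2
  num=15, n=2, p=3
  num=19, n=2, p=4

Final answer: 19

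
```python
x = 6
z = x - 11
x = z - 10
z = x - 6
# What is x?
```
Trace:
  x=6
  x=6, z=-5
  x=-15, z=-5
  x=-15, z=-21

Final answer: -15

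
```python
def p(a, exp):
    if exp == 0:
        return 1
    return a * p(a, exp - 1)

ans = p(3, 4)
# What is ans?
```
Call trace:
p(a=3, exp=4)
  p(a=3, exp=3)
    p(a=3, exp=2)
      p(a=3, exp=1)
        p(a=3, exp=0)
        -> return 1
      -> return 3
    -> return 9
  -> return 27
-> return 81

Final answer: 81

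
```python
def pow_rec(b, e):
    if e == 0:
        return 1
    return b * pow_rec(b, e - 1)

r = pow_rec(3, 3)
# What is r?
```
Call trace:
pow_rec(b=3, e=3)
  pow_rec(b=3, e=2)
    pow_rec(b=3, e=1)
      pow_rec(b=3, e=0)
      -> return 1
    -> return 3
  -> return 9
-> return 27

Final answer: 27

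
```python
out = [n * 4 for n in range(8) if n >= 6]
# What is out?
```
Trace:
  n=0
  n=1
  n=2
  n=3
  n=4
  n=5
  n=6
  n=7
  out=[24, 28]

Final answer: [24, 28]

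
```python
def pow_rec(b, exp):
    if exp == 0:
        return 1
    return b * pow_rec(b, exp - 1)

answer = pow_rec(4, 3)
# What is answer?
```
Call trace:
pow_rec(b=4, exp=3)
  pow_rec(b=4, exp=2)
    pow_rec(b=4, exp=1)
      pow_rec(b=4, exp=0)
      -> return 1
    -> return 4
  -> return 16
-> return 64

Final answer: 64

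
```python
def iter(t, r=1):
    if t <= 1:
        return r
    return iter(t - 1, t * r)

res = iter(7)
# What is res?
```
Call trace:
iter(t=7, r=1)
  iter(t=6, r=7)
    iter(t=5, r=42)
      iter(t=4, r=210)
        iter(t=3, r=840)
          iter(t=2, r=2520)
            iter(t=1, r=5040)
            -> return 5040
          -> return 5040
        -> return 5040
      -> return 5040
    -> return 5040
  -> return 5040
-> return 5040

Final answer: 5040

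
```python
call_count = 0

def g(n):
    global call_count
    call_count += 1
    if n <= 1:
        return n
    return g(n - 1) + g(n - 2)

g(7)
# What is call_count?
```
Call trace (a repeated sub-call is expanded the first time; later identical calls just restate its return value):
g(n=7)
  g(n=6)
    g(n=5)
      g(n=4)
        g(n=3)
          g(n=2)
            g(n=1)
            -> return 1
            g(n=0)
            -> return 0
          -> return 1
          g(n=1)
          -> return 1
        -> return 2
        g(n=2) -> return 1  (same call as traced above)
      -> return 3
      g(n=3) -> return 2  (same call as traced above)
    -> return 5
    g(n=4) -> return 3  (same call as traced above)
  -> return 8
  g(n=5) -> return 5  (same call as traced above)
-> return 13

call_count is incremented once per call, so count the calls in each subtree. Let C(n) = number of calls made by g(n).
C(0) = C(1) = 1 (base case, no recursion); C(n) = 1 + C(n - 1) + C(n - 2) otherwise.
C(2) = 1 + C(1) + C(0) = 1 + 1 + 1 = 3
C(3) = 1 + C(2) + C(1) = 1 + 3 + 1 = 5
C(4) = 1 + C(3) + C(2) = 1 + 5 + 3 = 9
C(5) = 1 + C(4) + C(3) = 1 + 9 + 5 = 15
C(6) = 1 + C(5) + C(4) = 1 + 15 + 9 = 25
C(7) = 1 + C(6) + C(5) = 1 + 25 + 15 = 41
call_count = C(7) = 41

Final answer: 41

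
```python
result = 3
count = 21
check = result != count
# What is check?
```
Trace:
  result=3
  result=3, count=21
  result=3, count=21, check=True

Final answer: True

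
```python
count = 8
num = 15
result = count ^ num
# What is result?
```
Trace:
  count=8
  count=8, num=15
  count=8, num=15, result=7

Final answer: 7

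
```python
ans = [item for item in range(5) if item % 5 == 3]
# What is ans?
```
Trace:
  item=0
  item=1
  item=2
  item=3
  item=4
  ans=[3]

Final answer: [3]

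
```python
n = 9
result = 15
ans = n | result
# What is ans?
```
Trace:
  n=9
  n=9, result=15
  n=9, result=15, ans=15

Final answer: 15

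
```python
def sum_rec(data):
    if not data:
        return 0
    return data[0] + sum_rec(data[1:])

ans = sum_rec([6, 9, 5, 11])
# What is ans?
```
Call trace:
sum_rec(data=[6, 9, 5, 11])
  sum_rec(data=[9, 5, 11])
    sum_rec(data=[5, 11])
      sum_rec(data=[11])
        sum_rec(data=[])
        -> return 0
      -> return 11
    -> return 16
  -> return 25
-> return 31

Final answer: 31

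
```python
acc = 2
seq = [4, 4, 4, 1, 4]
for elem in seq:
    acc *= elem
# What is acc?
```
Trace:
  acc=2
  acc=8, elem=4
  acc=32, elem=4
  acc=128, elem=4
  acc=128, elem=1
  acc=512, elem=4

Final answer: 512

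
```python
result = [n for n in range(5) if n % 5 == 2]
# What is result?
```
Trace:
  n=0
  n=1
  n=2
  n=3
  n=4
  result=[2]

Final answer: [2]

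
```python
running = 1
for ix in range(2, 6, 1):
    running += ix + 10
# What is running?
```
Trace:
  running=1
  running=13, ix=2
  running=26, ix=3
  running=40, ix=4
  running=55, ix=5

Final answer: 55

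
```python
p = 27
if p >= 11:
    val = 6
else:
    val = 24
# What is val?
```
Trace:
  p=27
  p=27, val=6

Final answer: 6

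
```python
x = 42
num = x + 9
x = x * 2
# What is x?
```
Trace:
  x=42
  x=42, num=51
  x=84, num=51

Final answer: 84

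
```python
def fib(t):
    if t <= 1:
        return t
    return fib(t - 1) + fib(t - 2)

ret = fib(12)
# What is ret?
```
Call trace (a repeated sub-call is expanded the first time; later identical calls just restate its return value):
fib(t=12)
  fib(t=11)
    fib(t=10)
      fib(t=9)
        fib(t=8)
          fib(t=7)
            fib(t=6)
              fib(t=5)
                fib(t=4)
                  fib(t=3)
                    fib(t=2)
                      fib(t=1)
                      -> return 1
                      fib(t=0)
                      -> return 0
                    -> return 1
                    fib(t=1)
                    -> return 1
                  -> return 2
                  fib(t=2) -> return 1  (same call as traced above)
                -> return 3
                fib(t=3) -> return 2  (same call as traced above)
              -> return 5
              fib(t=4) -> return 3  (same call as traced above)
            -> return 8
            fib(t=5) -> return 5  (same call as traced above)
          -> return 13
          fib(t=6) -> return 8  (same call as traced above)
        -> return 21
        fib(t=7) -> return 13  (same call as traced above)
      -> return 34
      fib(t=8) -> return 21  (same call as traced above)
    -> return 55
    fib(t=9) -> return 34  (same call as traced above)
  -> return 89
  fib(t=10) -> return 55  (same call as traced above)
-> return 144

Final answer: 144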